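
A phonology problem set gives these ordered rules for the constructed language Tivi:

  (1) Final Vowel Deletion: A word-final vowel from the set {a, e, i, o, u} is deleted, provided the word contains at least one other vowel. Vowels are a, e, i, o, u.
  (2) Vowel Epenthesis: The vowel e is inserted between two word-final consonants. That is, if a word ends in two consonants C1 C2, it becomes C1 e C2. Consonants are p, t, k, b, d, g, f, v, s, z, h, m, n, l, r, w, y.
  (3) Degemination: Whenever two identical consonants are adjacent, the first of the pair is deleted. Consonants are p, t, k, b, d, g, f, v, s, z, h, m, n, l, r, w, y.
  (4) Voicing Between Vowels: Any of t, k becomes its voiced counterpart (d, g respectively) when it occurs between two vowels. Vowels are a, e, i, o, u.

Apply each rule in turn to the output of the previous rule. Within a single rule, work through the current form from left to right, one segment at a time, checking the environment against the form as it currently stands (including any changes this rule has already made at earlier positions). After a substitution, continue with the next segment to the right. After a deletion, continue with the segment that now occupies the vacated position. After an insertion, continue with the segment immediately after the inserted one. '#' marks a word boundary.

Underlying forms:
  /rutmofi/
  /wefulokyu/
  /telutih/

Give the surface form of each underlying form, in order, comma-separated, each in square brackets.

[rutmof], [wefulogey], [teludih]

/rutmofi/:
  (1) Final Vowel Deletion: [rutmofi] → [rutmof]
  (2) Vowel Epenthesis: no change — [rutmof]
  (3) Degemination: no change — [rutmof]
  (4) Voicing Between Vowels: no change — [rutmof]
/wefulokyu/:
  (1) Final Vowel Deletion: [wefulokyu] → [wefuloky]
  (2) Vowel Epenthesis: [wefuloky] → [wefulokey]
  (3) Degemination: no change — [wefulokey]
  (4) Voicing Between Vowels: [wefulokey] → [wefulogey]
/telutih/:
  (1) Final Vowel Deletion: no change — [telutih]
  (2) Vowel Epenthesis: no change — [telutih]
  (3) Degemination: no change — [telutih]
  (4) Voicing Between Vowels: [telutih] → [teludih]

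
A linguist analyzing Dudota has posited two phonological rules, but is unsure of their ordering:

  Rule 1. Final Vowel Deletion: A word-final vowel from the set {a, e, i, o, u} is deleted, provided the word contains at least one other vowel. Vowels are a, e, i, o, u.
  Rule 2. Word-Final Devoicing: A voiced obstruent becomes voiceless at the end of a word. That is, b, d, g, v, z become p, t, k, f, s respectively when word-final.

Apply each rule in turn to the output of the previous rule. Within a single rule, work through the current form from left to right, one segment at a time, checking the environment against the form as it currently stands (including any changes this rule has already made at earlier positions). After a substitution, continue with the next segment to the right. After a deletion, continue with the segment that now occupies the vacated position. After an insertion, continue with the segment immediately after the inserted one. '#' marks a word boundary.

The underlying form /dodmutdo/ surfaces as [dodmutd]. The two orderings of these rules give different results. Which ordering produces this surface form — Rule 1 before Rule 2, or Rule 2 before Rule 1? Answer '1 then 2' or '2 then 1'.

Order 1 then 2:
  1 Final Vowel Deletion: [dodmutdo] → [dodmutd]
  2 Word-Final Devoicing: [dodmutd] → [dodmutt]
  result: [dodmutt]
Order 2 then 1:
  2 Word-Final Devoicing: no change — [dodmutdo]
  1 Final Vowel Deletion: [dodmutdo] → [dodmutd]
  result: [dodmutd]

2 then 1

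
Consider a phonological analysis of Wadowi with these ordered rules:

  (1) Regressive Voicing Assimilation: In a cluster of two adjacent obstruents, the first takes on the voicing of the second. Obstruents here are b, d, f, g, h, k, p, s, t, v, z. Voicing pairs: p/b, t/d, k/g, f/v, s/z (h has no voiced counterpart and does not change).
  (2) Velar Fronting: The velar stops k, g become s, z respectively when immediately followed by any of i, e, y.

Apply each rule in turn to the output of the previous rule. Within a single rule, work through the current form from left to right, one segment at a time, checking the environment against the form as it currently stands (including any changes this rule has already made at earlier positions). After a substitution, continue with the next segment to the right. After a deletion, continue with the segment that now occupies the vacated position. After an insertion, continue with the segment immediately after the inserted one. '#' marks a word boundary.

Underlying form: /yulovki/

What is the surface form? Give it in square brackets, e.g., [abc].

[yulofsi]

(1) Regressive Voicing Assimilation: [yulovki] → [yulofki]
(2) Velar Fronting: [yulofki] → [yulofsi]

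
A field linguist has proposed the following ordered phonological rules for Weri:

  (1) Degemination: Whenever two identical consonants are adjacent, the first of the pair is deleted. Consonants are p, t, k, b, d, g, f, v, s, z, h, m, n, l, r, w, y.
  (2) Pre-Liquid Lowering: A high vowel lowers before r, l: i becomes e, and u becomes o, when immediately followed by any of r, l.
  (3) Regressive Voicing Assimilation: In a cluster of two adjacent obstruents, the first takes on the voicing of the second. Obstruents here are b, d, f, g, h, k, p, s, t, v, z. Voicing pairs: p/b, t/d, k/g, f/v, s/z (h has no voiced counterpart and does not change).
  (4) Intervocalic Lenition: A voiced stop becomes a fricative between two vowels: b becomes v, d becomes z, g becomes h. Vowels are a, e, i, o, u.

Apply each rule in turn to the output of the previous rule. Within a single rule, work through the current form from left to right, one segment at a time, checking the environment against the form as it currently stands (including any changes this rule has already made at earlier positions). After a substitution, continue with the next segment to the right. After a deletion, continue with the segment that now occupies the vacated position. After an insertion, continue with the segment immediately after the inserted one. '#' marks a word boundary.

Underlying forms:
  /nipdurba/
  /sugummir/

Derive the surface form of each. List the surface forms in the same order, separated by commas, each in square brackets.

/nipdurba/:
  (1) Degemination: no change — [nipdurba]
  (2) Pre-Liquid Lowering: [nipdurba] → [nipdorba]
  (3) Regressive Voicing Assimilation: [nipdorba] → [nibdorba]
  (4) Intervocalic Lenition: no change — [nibdorba]
/sugummir/:
  (1) Degemination: [sugummir] → [sugumir]
  (2) Pre-Liquid Lowering: [sugumir] → [sugumer]
  (3) Regressive Voicing Assimilation: no change — [sugumer]
  (4) Intervocalic Lenition: [sugumer] → [suhumer]

[nibdorba], [suhumer]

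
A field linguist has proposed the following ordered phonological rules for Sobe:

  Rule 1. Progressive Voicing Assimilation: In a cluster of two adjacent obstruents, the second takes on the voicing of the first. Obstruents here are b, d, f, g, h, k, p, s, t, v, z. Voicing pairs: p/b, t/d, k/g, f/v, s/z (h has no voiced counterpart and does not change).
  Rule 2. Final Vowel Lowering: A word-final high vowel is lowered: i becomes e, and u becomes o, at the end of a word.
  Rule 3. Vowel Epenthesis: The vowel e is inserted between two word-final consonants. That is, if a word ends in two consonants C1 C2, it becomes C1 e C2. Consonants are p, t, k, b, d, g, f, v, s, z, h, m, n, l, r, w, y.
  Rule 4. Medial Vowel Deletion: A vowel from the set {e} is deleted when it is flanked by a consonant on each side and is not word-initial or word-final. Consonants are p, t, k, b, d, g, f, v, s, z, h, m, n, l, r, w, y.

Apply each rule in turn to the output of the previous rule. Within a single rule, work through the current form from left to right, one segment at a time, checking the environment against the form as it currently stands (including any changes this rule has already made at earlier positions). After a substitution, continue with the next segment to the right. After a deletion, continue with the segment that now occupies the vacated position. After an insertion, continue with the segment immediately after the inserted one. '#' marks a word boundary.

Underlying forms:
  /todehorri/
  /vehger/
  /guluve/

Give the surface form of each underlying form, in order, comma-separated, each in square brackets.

[todhorre], [vhkr], [guluve]

/todehorri/:
  Rule 1 Progressive Voicing Assimilation: no change — [todehorri]
  Rule 2 Final Vowel Lowering: [todehorri] → [todehorre]
  Rule 3 Vowel Epenthesis: no change — [todehorre]
  Rule 4 Medial Vowel Deletion: [todehorre] → [todhorre]
/vehger/:
  Rule 1 Progressive Voicing Assimilation: [vehger] → [vehker]
  Rule 2 Final Vowel Lowering: no change — [vehker]
  Rule 3 Vowel Epenthesis: no change — [vehker]
  Rule 4 Medial Vowel Deletion: [vehker] → [vhkr]
/guluve/:
  Rule 1 Progressive Voicing Assimilation: no change — [guluve]
  Rule 2 Final Vowel Lowering: no change — [guluve]
  Rule 3 Vowel Epenthesis: no change — [guluve]
  Rule 4 Medial Vowel Deletion: no change — [guluve]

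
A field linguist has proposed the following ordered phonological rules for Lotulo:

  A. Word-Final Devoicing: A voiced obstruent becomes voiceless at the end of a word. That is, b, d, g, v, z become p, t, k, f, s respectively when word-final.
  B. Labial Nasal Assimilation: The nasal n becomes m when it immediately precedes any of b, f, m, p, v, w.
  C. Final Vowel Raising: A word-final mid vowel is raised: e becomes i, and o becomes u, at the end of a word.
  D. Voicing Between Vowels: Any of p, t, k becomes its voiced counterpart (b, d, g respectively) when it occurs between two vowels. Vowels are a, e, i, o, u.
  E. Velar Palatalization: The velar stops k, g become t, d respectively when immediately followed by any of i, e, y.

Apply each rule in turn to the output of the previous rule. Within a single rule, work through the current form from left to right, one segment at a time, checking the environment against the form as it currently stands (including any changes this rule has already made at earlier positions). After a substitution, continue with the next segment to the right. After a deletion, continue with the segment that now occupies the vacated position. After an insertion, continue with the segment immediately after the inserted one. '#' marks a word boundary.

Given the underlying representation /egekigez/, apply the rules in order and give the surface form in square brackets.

[ededides]

A Word-Final Devoicing: [egekigez] → [egekiges]
B Labial Nasal Assimilation: no change — [egekiges]
C Final Vowel Raising: no change — [egekiges]
D Voicing Between Vowels: [egekiges] → [egegiges]
E Velar Palatalization: [egegiges] → [ededides]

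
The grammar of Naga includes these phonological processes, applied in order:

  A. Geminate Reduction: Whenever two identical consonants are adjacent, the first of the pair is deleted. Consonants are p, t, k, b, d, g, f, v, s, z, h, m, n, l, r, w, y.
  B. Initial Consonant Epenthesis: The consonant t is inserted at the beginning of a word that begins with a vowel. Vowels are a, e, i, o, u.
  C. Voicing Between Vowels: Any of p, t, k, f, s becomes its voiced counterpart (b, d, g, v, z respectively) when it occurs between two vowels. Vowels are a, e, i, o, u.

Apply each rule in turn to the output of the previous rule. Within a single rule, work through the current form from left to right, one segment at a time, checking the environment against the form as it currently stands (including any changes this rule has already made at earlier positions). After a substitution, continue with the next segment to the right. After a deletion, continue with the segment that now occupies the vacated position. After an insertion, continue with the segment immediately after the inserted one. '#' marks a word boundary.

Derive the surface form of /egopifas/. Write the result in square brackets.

[tegobivas]

A Geminate Reduction: no change — [egopifas]
B Initial Consonant Epenthesis: [egopifas] → [tegopifas]
C Voicing Between Vowels: [tegopifas] → [tegobivas]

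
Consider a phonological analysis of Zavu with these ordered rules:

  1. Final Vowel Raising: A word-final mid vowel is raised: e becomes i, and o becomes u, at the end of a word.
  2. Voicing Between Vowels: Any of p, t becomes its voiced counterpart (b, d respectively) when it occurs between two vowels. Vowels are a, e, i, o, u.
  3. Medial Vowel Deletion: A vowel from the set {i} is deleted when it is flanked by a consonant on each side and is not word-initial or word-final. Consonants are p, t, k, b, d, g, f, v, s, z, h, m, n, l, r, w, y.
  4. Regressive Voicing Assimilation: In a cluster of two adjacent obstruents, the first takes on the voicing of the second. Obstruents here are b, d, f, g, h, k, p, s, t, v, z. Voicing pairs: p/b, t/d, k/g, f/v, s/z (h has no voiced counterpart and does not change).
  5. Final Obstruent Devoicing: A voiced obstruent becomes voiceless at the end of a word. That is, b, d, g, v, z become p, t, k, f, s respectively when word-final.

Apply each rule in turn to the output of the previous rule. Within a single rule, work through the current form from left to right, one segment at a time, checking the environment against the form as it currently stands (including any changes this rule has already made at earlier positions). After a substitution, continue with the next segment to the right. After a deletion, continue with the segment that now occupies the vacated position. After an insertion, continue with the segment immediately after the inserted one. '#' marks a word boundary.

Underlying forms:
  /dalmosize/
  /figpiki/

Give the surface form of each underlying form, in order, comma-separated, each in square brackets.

[dalmozzi], [vkpki]

/dalmosize/:
  1 Final Vowel Raising: [dalmosize] → [dalmosizi]
  2 Voicing Between Vowels: no change — [dalmosizi]
  3 Medial Vowel Deletion: [dalmosizi] → [dalmoszi]
  4 Regressive Voicing Assimilation: [dalmoszi] → [dalmozzi]
  5 Final Obstruent Devoicing: no change — [dalmozzi]
/figpiki/:
  1 Final Vowel Raising: no change — [figpiki]
  2 Voicing Between Vowels: no change — [figpiki]
  3 Medial Vowel Deletion: [figpiki] → [fgpki]
  4 Regressive Voicing Assimilation: [fgpki] → [vkpki]
  5 Final Obstruent Devoicing: no change — [vkpki]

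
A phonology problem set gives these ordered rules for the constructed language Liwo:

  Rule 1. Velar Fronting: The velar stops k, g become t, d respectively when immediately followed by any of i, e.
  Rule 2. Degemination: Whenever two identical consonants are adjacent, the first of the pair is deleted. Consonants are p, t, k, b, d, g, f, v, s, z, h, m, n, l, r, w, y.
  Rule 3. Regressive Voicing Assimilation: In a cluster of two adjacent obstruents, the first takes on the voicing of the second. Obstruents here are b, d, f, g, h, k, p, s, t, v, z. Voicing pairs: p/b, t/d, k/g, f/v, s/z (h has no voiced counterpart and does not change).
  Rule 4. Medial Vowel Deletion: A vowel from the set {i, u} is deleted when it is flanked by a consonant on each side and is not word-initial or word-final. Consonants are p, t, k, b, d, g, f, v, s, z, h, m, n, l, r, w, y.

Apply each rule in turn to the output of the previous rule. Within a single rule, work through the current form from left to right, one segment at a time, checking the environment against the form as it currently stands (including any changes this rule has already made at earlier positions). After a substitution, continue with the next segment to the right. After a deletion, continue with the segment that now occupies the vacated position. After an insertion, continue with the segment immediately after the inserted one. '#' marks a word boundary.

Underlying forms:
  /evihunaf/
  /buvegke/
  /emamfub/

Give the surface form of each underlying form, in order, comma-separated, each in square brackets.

/evihunaf/:
  Rule 1 Velar Fronting: no change — [evihunaf]
  Rule 2 Degemination: no change — [evihunaf]
  Rule 3 Regressive Voicing Assimilation: no change — [evihunaf]
  Rule 4 Medial Vowel Deletion: [evihunaf] → [evhnaf]
/buvegke/:
  Rule 1 Velar Fronting: [buvegke] → [buvegte]
  Rule 2 Degemination: no change — [buvegte]
  Rule 3 Regressive Voicing Assimilation: [buvegte] → [buvekte]
  Rule 4 Medial Vowel Deletion: [buvekte] → [bvekte]
/emamfub/:
  Rule 1 Velar Fronting: no change — [emamfub]
  Rule 2 Degemination: no change — [emamfub]
  Rule 3 Regressive Voicing Assimilation: no change — [emamfub]
  Rule 4 Medial Vowel Deletion: [emamfub] → [emamfb]

[evhnaf], [bvekte], [emamfb]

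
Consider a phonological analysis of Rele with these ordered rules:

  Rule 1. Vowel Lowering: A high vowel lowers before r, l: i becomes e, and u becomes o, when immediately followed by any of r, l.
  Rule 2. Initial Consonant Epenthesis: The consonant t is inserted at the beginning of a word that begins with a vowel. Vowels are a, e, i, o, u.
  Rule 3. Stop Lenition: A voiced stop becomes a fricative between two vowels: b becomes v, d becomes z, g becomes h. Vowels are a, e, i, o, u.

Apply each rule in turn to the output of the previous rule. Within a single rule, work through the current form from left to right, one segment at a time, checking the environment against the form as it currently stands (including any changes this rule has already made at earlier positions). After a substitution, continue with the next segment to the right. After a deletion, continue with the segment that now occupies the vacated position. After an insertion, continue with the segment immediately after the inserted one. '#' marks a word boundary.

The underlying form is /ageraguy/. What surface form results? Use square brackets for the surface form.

[taherahuy]

Rule 1 Vowel Lowering: no change — [ageraguy]
Rule 2 Initial Consonant Epenthesis: [ageraguy] → [tageraguy]
Rule 3 Stop Lenition: [tageraguy] → [taherahuy]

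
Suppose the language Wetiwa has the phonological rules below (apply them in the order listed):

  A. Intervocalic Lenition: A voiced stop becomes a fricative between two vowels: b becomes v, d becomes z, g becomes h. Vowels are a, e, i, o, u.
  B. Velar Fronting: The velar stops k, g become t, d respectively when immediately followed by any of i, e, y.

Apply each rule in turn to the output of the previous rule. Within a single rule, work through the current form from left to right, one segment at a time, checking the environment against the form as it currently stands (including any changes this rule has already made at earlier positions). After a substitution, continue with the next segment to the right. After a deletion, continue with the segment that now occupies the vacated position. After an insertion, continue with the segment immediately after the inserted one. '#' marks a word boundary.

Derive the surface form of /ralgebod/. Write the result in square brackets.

[raldevod]

A Intervocalic Lenition: [ralgebod] → [ralgevod]
B Velar Fronting: [ralgevod] → [raldevod]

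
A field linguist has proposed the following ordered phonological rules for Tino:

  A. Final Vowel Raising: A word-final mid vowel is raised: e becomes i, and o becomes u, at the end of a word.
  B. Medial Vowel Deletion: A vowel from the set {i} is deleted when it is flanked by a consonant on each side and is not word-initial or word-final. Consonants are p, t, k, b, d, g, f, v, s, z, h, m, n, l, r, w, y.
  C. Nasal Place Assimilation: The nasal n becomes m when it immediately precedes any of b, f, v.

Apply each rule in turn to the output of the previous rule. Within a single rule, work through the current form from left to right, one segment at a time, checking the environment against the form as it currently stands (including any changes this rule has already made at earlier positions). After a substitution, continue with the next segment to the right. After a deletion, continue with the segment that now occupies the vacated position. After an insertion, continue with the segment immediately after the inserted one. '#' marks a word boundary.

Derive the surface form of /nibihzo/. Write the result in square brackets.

[mbhzu]

A Final Vowel Raising: [nibihzo] → [nibihzu]
B Medial Vowel Deletion: [nibihzu] → [nbhzu]
C Nasal Place Assimilation: [nbhzu] → [mbhzu]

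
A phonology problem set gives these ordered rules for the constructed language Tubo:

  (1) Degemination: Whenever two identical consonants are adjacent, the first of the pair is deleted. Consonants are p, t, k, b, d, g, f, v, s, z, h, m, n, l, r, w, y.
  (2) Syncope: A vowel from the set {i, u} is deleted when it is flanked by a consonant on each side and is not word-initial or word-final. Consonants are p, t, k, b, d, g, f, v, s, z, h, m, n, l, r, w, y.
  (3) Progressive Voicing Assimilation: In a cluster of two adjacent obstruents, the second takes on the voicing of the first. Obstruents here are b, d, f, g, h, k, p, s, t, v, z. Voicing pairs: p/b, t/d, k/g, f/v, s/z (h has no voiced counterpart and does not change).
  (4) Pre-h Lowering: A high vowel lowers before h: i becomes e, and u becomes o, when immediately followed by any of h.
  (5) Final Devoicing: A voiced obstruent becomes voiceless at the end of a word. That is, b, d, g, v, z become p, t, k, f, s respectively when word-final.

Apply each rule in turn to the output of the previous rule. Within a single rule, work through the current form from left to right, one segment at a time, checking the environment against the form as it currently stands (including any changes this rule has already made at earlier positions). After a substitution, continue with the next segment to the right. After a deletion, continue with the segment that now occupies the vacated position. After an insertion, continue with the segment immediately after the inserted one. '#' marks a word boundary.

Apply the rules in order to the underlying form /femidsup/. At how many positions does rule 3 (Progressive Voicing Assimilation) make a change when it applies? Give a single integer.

(1) Degemination: no change — [femidsup]
(2) Syncope: [femidsup] → [femdsp]
(3) Progressive Voicing Assimilation: [femdsp] → [femdzb]
(4) Pre-h Lowering: no change — [femdzb]
(5) Final Devoicing: [femdzb] → [femdzp]
Rule 3 changed 2 position(s).

2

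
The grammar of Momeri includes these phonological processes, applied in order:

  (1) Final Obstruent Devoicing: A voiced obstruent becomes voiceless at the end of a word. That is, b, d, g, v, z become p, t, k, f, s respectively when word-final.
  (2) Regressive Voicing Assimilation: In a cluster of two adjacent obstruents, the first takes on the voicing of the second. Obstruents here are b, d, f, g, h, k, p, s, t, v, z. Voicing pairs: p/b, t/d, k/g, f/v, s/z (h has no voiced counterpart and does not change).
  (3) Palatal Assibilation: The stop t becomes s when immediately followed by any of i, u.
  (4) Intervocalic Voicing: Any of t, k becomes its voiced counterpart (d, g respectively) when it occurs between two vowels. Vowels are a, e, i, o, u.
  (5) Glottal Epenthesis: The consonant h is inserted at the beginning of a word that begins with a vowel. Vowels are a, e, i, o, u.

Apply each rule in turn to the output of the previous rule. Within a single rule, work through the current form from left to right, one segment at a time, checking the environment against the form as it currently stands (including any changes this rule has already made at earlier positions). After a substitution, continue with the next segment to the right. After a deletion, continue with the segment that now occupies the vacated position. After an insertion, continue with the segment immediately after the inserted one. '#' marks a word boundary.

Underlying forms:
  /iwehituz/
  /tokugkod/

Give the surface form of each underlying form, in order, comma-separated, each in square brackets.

[hiwehisus], [togukkot]

/iwehituz/:
  (1) Final Obstruent Devoicing: [iwehituz] → [iwehitus]
  (2) Regressive Voicing Assimilation: no change — [iwehitus]
  (3) Palatal Assibilation: [iwehitus] → [iwehisus]
  (4) Intervocalic Voicing: no change — [iwehisus]
  (5) Glottal Epenthesis: [iwehisus] → [hiwehisus]
/tokugkod/:
  (1) Final Obstruent Devoicing: [tokugkod] → [tokugkot]
  (2) Regressive Voicing Assimilation: [tokugkot] → [tokukkot]
  (3) Palatal Assibilation: no change — [tokukkot]
  (4) Intervocalic Voicing: [tokukkot] → [togukkot]
  (5) Glottal Epenthesis: no change — [togukkot]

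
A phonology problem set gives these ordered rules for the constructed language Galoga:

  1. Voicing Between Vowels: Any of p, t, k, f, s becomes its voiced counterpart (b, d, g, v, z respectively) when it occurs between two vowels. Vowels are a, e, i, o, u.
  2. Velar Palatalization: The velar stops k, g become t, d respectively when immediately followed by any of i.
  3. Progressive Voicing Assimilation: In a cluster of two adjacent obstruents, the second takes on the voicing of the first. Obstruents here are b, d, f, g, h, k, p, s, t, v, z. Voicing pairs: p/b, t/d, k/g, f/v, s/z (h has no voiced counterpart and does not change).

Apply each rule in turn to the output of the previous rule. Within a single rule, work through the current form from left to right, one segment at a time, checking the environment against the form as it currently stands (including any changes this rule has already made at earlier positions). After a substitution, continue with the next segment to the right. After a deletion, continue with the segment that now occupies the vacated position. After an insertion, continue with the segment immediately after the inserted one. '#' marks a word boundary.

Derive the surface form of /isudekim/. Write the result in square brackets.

[izudedim]

1 Voicing Between Vowels: [isudekim] → [izudegim]
2 Velar Palatalization: [izudegim] → [izudedim]
3 Progressive Voicing Assimilation: no change — [izudedim]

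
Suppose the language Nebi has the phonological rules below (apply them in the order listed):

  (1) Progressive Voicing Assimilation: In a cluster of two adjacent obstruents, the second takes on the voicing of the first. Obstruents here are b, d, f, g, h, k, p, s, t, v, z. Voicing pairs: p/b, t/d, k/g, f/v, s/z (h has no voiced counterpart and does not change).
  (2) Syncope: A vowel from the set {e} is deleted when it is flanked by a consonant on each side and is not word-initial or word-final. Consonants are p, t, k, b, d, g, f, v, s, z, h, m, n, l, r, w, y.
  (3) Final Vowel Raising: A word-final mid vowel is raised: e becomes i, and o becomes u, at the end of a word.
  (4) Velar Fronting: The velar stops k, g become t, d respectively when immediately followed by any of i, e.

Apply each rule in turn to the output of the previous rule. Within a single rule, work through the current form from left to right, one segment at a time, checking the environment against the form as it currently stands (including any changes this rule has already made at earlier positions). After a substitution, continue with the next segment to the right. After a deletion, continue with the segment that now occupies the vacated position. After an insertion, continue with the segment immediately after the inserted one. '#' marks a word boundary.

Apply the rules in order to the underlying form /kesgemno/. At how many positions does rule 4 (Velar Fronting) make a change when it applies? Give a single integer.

0

(1) Progressive Voicing Assimilation: [kesgemno] → [keskemno]
(2) Syncope: [keskemno] → [kskmno]
(3) Final Vowel Raising: [kskmno] → [kskmnu]
(4) Velar Fronting: no change — [kskmnu]
Rule 4 changed 0 position(s).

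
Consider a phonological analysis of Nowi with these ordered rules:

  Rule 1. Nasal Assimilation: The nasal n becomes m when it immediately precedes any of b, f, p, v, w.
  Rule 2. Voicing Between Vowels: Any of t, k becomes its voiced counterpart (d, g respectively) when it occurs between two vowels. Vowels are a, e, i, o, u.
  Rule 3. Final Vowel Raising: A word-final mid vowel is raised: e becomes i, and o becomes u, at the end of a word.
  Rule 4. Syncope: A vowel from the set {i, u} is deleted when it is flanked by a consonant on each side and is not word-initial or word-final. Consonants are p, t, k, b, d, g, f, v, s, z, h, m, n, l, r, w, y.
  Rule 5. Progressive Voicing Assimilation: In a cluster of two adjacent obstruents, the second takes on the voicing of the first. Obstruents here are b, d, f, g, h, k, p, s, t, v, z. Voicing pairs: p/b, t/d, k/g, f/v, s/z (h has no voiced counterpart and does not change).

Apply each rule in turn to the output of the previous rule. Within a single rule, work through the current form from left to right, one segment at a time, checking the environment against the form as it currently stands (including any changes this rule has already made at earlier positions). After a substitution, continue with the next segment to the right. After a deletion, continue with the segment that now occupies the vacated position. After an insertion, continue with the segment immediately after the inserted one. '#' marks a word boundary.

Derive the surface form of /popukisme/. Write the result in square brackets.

Rule 1 Nasal Assimilation: no change — [popukisme]
Rule 2 Voicing Between Vowels: [popukisme] → [popugisme]
Rule 3 Final Vowel Raising: [popugisme] → [popugismi]
Rule 4 Syncope: [popugismi] → [popgsmi]
Rule 5 Progressive Voicing Assimilation: [popgsmi] → [popksmi]

[popksmi]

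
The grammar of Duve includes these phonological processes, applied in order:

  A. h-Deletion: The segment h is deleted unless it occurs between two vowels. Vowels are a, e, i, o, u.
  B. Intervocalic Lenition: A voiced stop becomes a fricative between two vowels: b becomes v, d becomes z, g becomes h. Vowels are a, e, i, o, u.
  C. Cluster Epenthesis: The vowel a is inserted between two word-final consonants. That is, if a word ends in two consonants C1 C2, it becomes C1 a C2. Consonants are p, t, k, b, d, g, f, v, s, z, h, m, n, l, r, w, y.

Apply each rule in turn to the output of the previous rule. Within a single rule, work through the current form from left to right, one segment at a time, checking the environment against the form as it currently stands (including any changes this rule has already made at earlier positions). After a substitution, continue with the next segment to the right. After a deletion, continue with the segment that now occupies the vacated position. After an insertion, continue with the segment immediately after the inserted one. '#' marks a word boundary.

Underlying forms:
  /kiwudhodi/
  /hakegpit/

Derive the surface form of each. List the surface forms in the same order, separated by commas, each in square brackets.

/kiwudhodi/:
  A h-Deletion: [kiwudhodi] → [kiwudodi]
  B Intervocalic Lenition: [kiwudodi] → [kiwuzozi]
  C Cluster Epenthesis: no change — [kiwuzozi]
/hakegpit/:
  A h-Deletion: [hakegpit] → [akegpit]
  B Intervocalic Lenition: no change — [akegpit]
  C Cluster Epenthesis: no change — [akegpit]

[kiwuzozi], [akegpit]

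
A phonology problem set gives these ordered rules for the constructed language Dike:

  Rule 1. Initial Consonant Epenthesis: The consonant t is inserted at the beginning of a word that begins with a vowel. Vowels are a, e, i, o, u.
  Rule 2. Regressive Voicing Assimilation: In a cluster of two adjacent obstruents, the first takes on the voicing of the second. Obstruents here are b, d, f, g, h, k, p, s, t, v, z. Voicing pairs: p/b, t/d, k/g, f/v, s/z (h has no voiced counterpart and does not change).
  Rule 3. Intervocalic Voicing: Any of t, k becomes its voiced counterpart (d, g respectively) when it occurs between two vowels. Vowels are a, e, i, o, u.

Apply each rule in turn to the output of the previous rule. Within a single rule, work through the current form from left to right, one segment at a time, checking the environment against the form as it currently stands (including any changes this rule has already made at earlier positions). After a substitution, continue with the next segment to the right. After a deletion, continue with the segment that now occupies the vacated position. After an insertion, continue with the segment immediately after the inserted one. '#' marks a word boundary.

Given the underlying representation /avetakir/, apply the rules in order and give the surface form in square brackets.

Rule 1 Initial Consonant Epenthesis: [avetakir] → [tavetakir]
Rule 2 Regressive Voicing Assimilation: no change — [tavetakir]
Rule 3 Intervocalic Voicing: [tavetakir] → [tavedagir]

[tavedagir]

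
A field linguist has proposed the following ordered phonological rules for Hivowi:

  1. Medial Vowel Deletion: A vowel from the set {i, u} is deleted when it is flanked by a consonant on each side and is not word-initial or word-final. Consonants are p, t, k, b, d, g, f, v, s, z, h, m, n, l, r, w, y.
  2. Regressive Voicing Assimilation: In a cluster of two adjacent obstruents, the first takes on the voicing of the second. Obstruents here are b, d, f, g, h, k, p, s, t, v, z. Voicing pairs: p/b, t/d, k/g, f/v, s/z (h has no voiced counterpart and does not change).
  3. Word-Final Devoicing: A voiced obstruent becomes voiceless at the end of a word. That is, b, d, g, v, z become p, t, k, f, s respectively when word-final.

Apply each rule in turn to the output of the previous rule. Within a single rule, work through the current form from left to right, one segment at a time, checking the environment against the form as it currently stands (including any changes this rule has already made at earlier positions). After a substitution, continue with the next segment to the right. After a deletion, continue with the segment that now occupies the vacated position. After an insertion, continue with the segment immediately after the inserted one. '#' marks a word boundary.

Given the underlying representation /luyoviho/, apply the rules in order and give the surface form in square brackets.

1 Medial Vowel Deletion: [luyoviho] → [lyovho]
2 Regressive Voicing Assimilation: [lyovho] → [lyofho]
3 Word-Final Devoicing: no change — [lyofho]

[lyofho]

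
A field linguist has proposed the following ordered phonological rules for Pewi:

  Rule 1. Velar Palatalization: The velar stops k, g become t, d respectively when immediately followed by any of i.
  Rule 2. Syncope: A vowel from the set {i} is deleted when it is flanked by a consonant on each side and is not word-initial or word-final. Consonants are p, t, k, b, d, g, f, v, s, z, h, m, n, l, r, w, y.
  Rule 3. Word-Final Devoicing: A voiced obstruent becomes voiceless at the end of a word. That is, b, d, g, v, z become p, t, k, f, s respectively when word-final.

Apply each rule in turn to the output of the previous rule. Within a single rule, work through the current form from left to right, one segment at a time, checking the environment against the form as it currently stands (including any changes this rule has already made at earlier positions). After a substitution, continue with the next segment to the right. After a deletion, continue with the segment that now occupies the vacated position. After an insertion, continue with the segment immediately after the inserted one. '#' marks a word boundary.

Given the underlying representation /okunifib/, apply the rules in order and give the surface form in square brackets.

[okunfp]

Rule 1 Velar Palatalization: no change — [okunifib]
Rule 2 Syncope: [okunifib] → [okunfb]
Rule 3 Word-Final Devoicing: [okunfb] → [okunfp]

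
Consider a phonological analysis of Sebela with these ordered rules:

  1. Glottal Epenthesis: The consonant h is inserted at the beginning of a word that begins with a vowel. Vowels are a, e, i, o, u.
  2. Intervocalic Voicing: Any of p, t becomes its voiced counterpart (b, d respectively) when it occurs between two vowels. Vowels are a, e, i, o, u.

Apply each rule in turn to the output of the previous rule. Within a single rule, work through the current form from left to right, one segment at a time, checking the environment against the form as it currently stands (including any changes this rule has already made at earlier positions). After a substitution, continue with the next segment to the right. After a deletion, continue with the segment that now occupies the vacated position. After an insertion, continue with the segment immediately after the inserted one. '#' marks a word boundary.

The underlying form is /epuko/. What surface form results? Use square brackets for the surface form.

1 Glottal Epenthesis: [epuko] → [hepuko]
2 Intervocalic Voicing: [hepuko] → [hebuko]

[hebuko]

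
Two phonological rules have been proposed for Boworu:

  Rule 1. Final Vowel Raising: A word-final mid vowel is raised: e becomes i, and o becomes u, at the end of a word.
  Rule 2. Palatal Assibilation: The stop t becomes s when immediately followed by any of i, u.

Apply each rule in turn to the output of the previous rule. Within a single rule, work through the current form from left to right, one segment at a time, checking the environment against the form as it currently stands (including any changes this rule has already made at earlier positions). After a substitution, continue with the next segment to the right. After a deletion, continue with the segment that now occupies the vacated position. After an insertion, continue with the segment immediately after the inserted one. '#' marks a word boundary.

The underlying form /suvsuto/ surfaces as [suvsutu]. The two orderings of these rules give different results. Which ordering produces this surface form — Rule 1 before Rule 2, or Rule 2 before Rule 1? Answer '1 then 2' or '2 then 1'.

2 then 1

Order 1 then 2:
  1 Final Vowel Raising: [suvsuto] → [suvsutu]
  2 Palatal Assibilation: [suvsutu] → [suvsusu]
  result: [suvsusu]
Order 2 then 1:
  2 Palatal Assibilation: no change — [suvsuto]
  1 Final Vowel Raising: [suvsuto] → [suvsutu]
  result: [suvsutu]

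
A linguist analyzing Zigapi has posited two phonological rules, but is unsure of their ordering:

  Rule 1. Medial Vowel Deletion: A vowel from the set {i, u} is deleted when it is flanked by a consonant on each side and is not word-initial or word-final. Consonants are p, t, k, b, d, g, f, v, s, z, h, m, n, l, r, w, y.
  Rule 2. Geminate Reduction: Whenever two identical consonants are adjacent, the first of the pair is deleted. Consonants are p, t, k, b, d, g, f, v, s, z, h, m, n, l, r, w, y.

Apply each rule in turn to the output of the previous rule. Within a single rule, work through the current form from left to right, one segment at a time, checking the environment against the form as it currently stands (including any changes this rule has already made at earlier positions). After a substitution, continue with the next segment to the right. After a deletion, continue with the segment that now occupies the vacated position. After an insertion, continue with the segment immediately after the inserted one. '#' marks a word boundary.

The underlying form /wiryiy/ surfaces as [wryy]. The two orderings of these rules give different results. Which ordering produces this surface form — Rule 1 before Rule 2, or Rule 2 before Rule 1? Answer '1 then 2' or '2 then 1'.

2 then 1

Order 1 then 2:
  1 Medial Vowel Deletion: [wiryiy] → [wryy]
  2 Geminate Reduction: [wryy] → [wry]
  result: [wry]
Order 2 then 1:
  2 Geminate Reduction: no change — [wiryiy]
  1 Medial Vowel Deletion: [wiryiy] → [wryy]
  result: [wryy]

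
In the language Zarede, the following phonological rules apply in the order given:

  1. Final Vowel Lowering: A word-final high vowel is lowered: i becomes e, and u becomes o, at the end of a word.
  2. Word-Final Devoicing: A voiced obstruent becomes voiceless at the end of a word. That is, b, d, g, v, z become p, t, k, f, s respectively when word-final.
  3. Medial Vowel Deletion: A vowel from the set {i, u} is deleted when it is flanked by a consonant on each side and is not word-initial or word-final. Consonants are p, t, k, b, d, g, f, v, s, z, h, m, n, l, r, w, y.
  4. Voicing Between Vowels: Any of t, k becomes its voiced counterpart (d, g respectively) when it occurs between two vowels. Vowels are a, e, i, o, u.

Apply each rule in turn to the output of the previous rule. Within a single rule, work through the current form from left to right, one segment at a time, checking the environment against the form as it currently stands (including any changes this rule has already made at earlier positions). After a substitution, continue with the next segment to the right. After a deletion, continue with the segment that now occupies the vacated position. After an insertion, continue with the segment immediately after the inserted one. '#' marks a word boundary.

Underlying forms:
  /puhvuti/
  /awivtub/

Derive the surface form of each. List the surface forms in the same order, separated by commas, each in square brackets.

[phvte], [awvtp]

/puhvuti/:
  1 Final Vowel Lowering: [puhvuti] → [puhvute]
  2 Word-Final Devoicing: no change — [puhvute]
  3 Medial Vowel Deletion: [puhvute] → [phvte]
  4 Voicing Between Vowels: no change — [phvte]
/awivtub/:
  1 Final Vowel Lowering: no change — [awivtub]
  2 Word-Final Devoicing: [awivtub] → [awivtup]
  3 Medial Vowel Deletion: [awivtup] → [awvtp]
  4 Voicing Between Vowels: no change — [awvtp]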